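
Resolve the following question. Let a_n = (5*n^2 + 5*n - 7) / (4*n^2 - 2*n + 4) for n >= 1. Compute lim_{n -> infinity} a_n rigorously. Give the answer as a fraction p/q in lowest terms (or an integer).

Divide numerator and denominator by n^2, the highest power:
numerator / n^2 = 5 + 5/n - 7/n^2
denominator / n^2 = 4 - 2/n + 4/n^2
As n -> infinity, all terms of the form c/n^k (k >= 1) tend to 0.
So numerator / n^2 -> 5 and denominator / n^2 -> 4.
Therefore lim a_n = 5/4.

5/4


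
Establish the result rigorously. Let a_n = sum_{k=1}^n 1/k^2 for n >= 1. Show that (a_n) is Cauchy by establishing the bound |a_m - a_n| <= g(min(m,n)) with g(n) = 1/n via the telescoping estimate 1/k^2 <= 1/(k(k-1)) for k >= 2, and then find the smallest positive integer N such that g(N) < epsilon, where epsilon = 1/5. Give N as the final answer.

For m > n >= 1: |a_m - a_n| = sum_{k=n+1}^m 1/k^2.
Use 1/k^2 <= 1/(k(k-1)) = 1/(k-1) - 1/k for k >= 2:
sum_{k=n+1}^m 1/k^2 <= sum_{k=n+1}^m (1/(k-1) - 1/k) = 1/n - 1/m <= 1/n.
By symmetry the same bound holds with n,m swapped, so |a_m - a_n| <= 1/min(m,n) = g(min(m,n)). Since g(n) -> 0, (a_n) is Cauchy.
Now solve g(N) < 1/5: 1/N < 1/5 <=> N > 1/(1/5) = 5.
The smallest integer strictly greater than 5 is N = 6.
Check: g(6) = 1/6 < 1/5; g(5) = 1/5 >= 1/5. So N = 6.

6


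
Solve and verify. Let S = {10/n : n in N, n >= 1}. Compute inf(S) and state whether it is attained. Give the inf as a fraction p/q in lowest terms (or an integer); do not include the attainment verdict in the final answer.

Analysis:
- Values: 10, 5, 10/3, 5/2, ... strictly decreasing.
- The maximum is 10 (n=1); sup = 10 (attained).
- The set is bounded below by 0; 10/n -> 0 so 0 is the greatest lower bound.
- 0 is not in the set, so inf = 0 is not attained.
Conclusion: inf(S) = 0, not attained in S.

0


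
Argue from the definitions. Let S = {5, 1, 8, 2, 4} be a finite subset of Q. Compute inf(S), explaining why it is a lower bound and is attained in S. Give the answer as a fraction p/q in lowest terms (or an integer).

S is finite, so inf(S) = min(S).
Sorted increasing:
1, 2, 4, 5, 8
The extremum is 1.
For every x in S, x >= 1. And 1 is in S, so it is attained.
Therefore inf(S) = 1.

1


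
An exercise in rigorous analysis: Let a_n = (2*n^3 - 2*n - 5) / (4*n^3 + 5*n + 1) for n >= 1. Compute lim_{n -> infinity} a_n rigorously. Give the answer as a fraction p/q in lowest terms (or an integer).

Divide numerator and denominator by n^3, the highest power:
numerator / n^3 = 2 - 2/n^2 - 5/n^3
denominator / n^3 = 4 + 5/n^2 + n^(-3)
As n -> infinity, all terms of the form c/n^k (k >= 1) tend to 0.
So numerator / n^3 -> 2 and denominator / n^3 -> 4.
Therefore lim a_n = 1/2.

1/2


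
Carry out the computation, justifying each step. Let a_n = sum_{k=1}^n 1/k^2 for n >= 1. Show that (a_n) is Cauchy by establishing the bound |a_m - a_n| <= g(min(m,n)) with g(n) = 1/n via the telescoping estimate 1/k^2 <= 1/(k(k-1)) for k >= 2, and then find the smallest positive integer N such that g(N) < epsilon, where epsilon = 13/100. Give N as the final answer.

For m > n >= 1: |a_m - a_n| = sum_{k=n+1}^m 1/k^2.
Use 1/k^2 <= 1/(k(k-1)) = 1/(k-1) - 1/k for k >= 2:
sum_{k=n+1}^m 1/k^2 <= sum_{k=n+1}^m (1/(k-1) - 1/k) = 1/n - 1/m <= 1/n.
By symmetry the same bound holds with n,m swapped, so |a_m - a_n| <= 1/min(m,n) = g(min(m,n)). Since g(n) -> 0, (a_n) is Cauchy.
Now solve g(N) < 13/100: 1/N < 13/100 <=> N > 1/(13/100) = 100/13.
The smallest integer strictly greater than 100/13 is N = 8.
Check: g(8) = 1/8 < 13/100; g(7) = 1/7 >= 13/100. So N = 8.

8


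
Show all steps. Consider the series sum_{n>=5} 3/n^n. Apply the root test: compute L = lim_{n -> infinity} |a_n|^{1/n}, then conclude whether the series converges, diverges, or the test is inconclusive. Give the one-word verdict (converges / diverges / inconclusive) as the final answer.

Let a_n denote the general term. Form |a_n|^(1/n) and simplify:
|a_n|^(1/n) = 3^(1/n)/n
Take the limit as n -> infinity: L = 0.
Since L = 0 < 1, the root test implies convergence.

converges


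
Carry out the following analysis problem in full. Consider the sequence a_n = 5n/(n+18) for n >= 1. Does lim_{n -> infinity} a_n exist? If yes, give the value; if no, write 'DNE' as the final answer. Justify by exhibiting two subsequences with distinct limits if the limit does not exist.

Examine the behaviour of a_n along subsequences.
Even-n subsequence a_{2k} = 5(2k)/(2k+18) -> 5. Odd-n subsequence a_{2k+1} = 5(2k+1)/(2k+19) -> 5. Both tend to 5, which suggests the limit is 5; verify directly.
|a_n - 5| = |5n - 5(n+18)| / (n+18) = 90/(n+18) < 90/n for every n >= 1.
Given epsilon > 0, choose a positive integer N > 90/epsilon. Then for all n >= N, |a_n - 5| < 90/n <= 90/N < epsilon.
So by the definition of the limit, lim a_n exists and equals 5.

5


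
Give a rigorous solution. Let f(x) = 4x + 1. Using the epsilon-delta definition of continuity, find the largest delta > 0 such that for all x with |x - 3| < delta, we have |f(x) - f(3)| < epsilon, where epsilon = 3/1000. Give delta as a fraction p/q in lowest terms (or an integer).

We compute f(3) = 4*(3) + 1 = 13.
|f(x) - f(3)| = |4x + 1 - (13)| = |4(x - 3)| = 4|x - 3|.
We need 4|x - 3| < 3/1000, i.e. |x - 3| < 3/1000 / 4 = 3/4000.
So any delta <= 3/4000 works. Conversely, if delta > 3/4000, then x = 3 + 3/4000 satisfies |x - 3| = 3/4000 < delta but |f(x) - f(3)| = 4 * 3/4000 = 3/1000, which is not < 3/1000; so no larger delta works.
Hence the largest such delta is 3/4000.

3/4000


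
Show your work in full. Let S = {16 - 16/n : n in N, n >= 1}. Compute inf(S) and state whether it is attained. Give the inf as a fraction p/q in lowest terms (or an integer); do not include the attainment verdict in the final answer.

Analysis:
- Values: 0, 8, 32/3, 12, ... strictly increasing.
- Minimum is 0 (n=1); inf = 0 (attained).
- 16 - 16/n -> 16 from below; sup = 16, not attained.
Conclusion: inf(S) = 0, attained in S.

0


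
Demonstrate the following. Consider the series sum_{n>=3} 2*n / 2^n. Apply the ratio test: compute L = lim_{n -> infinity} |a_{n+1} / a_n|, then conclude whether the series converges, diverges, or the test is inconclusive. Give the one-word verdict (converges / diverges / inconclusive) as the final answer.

Let a_n denote the general term. Form the ratio a_{n+1}/a_n and simplify:
a_{n+1}/a_n = (n + 1)/(2*n)
Take the limit as n -> infinity: L = 1/2.
Since L = 1/2 < 1, the ratio test implies the series converges.

converges


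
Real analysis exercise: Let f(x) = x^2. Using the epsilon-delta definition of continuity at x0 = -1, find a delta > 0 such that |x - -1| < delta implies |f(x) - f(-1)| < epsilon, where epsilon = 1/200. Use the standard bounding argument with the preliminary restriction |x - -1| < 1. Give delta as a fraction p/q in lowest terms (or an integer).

Factor: |x^2 - (-1)^2| = |x - -1| * |x + -1|.
Impose |x - -1| < 1 first. Then |x + -1| = |(x - -1) + 2*(-1)| <= |x - -1| + 2*|-1| < 1 + 2 = 3.
So |x^2 - (-1)^2| < delta * 3.
We need delta * 3 <= 1/200, i.e. delta <= 1/200/3 = 1/600.
Since 1/600 < 1, this is tighter than 1; take delta = 1/600.
So delta = 1/600 works.

1/600


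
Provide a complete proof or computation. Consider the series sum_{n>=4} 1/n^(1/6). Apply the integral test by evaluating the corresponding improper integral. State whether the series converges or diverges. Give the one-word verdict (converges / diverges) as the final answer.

Let f(x) = x^(-1/6). Then f is positive, continuous, and decreasing on [4, infinity), so the integral test applies.
Compute the improper integral int_{4}^infinity f(x) dx:
  antiderivative F(x) = 6*x^(5/6)/5.
  As x -> infinity, F(x) -> infinity (since p = 1/6 < 1).
  So the integral diverges. By the integral test, the series diverges.

diverges


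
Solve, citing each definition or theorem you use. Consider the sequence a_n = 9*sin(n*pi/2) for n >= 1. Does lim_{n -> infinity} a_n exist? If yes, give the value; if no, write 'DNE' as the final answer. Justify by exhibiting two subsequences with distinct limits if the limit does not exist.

Examine the behaviour of a_n along subsequences.
a_{4k+1} = 9*sin(pi/2 + 2k*pi) = 9 -> 9. a_{4k+3} = 9*sin(3pi/2 + 2k*pi) = -9 -> -9.
Since these two subsequential limits are 9 and -9, distinct, the full sequence cannot converge (a convergent sequence has all subsequences tending to the same limit). So lim a_n does not exist.

DNE


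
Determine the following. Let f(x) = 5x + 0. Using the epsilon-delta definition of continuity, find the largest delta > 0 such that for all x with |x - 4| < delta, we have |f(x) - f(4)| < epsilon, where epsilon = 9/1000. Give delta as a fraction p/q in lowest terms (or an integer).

We compute f(4) = 5*(4) + 0 = 20.
|f(x) - f(4)| = |5x + 0 - (20)| = |5(x - 4)| = 5|x - 4|.
We need 5|x - 4| < 9/1000, i.e. |x - 4| < 9/1000 / 5 = 9/5000.
So any delta <= 9/5000 works. Conversely, if delta > 9/5000, then x = 4 + 9/5000 satisfies |x - 4| = 9/5000 < delta but |f(x) - f(4)| = 5 * 9/5000 = 9/1000, which is not < 9/1000; so no larger delta works.
Hence the largest such delta is 9/5000.

9/5000


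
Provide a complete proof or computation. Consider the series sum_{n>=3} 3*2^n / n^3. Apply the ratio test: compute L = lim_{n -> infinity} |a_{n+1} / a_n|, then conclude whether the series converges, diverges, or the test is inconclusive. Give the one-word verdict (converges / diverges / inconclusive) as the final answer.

Let a_n denote the general term. Form the ratio a_{n+1}/a_n and simplify:
a_{n+1}/a_n = 2*n^3/(n + 1)^3
Take the limit as n -> infinity: L = 2.
Since L = 2 > 1 (or L = infinity), the ratio test implies the series diverges.

diverges


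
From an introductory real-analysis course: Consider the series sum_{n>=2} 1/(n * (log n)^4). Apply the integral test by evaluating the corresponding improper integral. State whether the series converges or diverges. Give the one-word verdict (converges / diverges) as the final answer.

Let f(x) = 1/(x*log(x)^4). Then f is positive, continuous, and decreasing on [2, infinity), so the integral test applies.
Compute the improper integral int_{2}^infinity f(x) dx:
  antiderivative F(x) = -1/(3*log(x)^3).
  F(x) -> 0 as x -> infinity.  int = 0 - F(2) = 1/(3*log(2)^3) < infinity. By the integral test, the series converges.

converges


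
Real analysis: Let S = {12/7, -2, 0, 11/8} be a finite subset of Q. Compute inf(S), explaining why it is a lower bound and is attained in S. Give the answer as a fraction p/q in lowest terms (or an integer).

S is finite, so inf(S) = min(S).
Sorted increasing:
-2, 0, 11/8, 12/7
The extremum is -2.
For every x in S, x >= -2. And -2 is in S, so it is attained.
Therefore inf(S) = -2.

-2


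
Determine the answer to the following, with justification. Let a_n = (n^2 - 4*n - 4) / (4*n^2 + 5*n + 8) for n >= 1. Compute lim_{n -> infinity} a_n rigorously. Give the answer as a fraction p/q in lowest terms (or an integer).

Divide numerator and denominator by n^2, the highest power:
numerator / n^2 = 1 - 4/n - 4/n^2
denominator / n^2 = 4 + 5/n + 8/n^2
As n -> infinity, all terms of the form c/n^k (k >= 1) tend to 0.
So numerator / n^2 -> 1 and denominator / n^2 -> 4.
Therefore lim a_n = 1/4.

1/4


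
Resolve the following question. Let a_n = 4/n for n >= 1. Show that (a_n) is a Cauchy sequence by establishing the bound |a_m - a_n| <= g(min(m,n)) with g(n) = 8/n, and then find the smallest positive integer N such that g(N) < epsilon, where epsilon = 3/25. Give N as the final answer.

For any m, n >= 1, by the triangle inequality:
|a_m - a_n| = |4/m - 4/n| <= 4*1/m + 4*1/n <= 8/min(m,n).
So g(n) = 8/n bounds the Cauchy difference. Since g(n) -> 0, (a_n) is Cauchy.
Now solve g(N) < 3/25: 8/N < 3/25 <=> N > 8 / (3/25) = 200/3.
The smallest integer strictly greater than 200/3 is N = 67.
Check: g(67) = 8/67 = 8/67 < 3/25; g(66) = 4/33 >= 3/25. So N = 67.

67


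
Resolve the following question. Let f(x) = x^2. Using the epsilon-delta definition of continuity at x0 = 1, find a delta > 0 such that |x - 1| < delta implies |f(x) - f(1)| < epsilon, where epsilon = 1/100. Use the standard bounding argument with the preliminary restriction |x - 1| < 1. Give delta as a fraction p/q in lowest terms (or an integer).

Factor: |x^2 - (1)^2| = |x - 1| * |x + 1|.
Impose |x - 1| < 1 first. Then |x + 1| = |(x - 1) + 2*(1)| <= |x - 1| + 2*|1| < 1 + 2 = 3.
So |x^2 - (1)^2| < delta * 3.
We need delta * 3 <= 1/100, i.e. delta <= 1/100/3 = 1/300.
Since 1/300 < 1, this is tighter than 1; take delta = 1/300.
So delta = 1/300 works.

1/300


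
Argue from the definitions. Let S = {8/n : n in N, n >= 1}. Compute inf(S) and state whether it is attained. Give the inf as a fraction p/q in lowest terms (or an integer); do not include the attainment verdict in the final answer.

Analysis:
- Values: 8, 4, 8/3, 2, ... strictly decreasing.
- The maximum is 8 (n=1); sup = 8 (attained).
- The set is bounded below by 0; 8/n -> 0 so 0 is the greatest lower bound.
- 0 is not in the set, so inf = 0 is not attained.
Conclusion: inf(S) = 0, not attained in S.

0


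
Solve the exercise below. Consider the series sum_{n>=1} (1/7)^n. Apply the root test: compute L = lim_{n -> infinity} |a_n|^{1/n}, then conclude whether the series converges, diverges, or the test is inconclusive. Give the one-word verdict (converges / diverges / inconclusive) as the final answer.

Let a_n denote the general term. Form |a_n|^(1/n) and simplify:
|a_n|^(1/n) = 1/7
Take the limit as n -> infinity: L = 1/7.
Since L = 1/7 < 1, the root test implies convergence.

converges


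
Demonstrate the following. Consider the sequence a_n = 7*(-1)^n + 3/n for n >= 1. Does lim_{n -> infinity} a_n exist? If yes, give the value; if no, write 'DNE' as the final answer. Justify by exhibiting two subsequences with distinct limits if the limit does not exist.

Examine the behaviour of a_n along subsequences.
a_{2k} = 7 + 3/(2k) -> 7. a_{2k+1} = -7 + 3/(2k+1) -> -7.
Since these two subsequential limits are 7 and -7, distinct, the full sequence cannot converge (a convergent sequence has all subsequences tending to the same limit). So lim a_n does not exist.

DNE


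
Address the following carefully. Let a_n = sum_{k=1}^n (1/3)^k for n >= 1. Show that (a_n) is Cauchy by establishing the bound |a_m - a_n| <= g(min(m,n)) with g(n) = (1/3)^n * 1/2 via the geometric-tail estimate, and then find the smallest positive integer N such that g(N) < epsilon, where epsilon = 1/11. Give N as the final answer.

For m > n >= 1: |a_m - a_n| = sum_{k=n+1}^m (1/3)^k < sum_{k=n+1}^infinity (1/3)^k = (1/3)^(n+1) / (1 - 1/3) = (1/3)^n * (1/3) * (3/2) = (1/3)^n * 1/2.
So g(n) = (1/3)^n / 2. Since g(n) -> 0, (a_n) is Cauchy.
Now solve g(N) < 1/11: (1/3)^N / 2 < 1/11 <=> 3^N > 1 / (2 * 1/11) = 11/2.
Check powers of 3: 3^1 = 3 <= 11/2, 3^2 = 9 > 11/2.
So the smallest such N is 2. Check: g(2) = 1/(2 * 9) = 1/18 < 1/11.

2


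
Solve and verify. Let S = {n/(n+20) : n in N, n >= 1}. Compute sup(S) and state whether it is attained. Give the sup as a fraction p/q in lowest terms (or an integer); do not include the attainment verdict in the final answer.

Analysis:
- Values: 1/21, 1/11, 3/23, 1/6, ... strictly increasing.
- Minimum is 1/21 (n=1); inf = 1/21 (attained).
- n/(n+20) = 1 - 20/(n+20) -> 1 from below as n -> infinity, and never equals 1.
- So sup = 1 (not attained).
Conclusion: sup(S) = 1, not attained in S.

1


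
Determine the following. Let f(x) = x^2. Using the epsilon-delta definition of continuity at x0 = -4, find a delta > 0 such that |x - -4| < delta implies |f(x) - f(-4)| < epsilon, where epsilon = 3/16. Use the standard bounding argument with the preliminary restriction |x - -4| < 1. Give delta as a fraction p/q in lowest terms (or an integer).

Factor: |x^2 - (-4)^2| = |x - -4| * |x + -4|.
Impose |x - -4| < 1 first. Then |x + -4| = |(x - -4) + 2*(-4)| <= |x - -4| + 2*|-4| < 1 + 8 = 9.
So |x^2 - (-4)^2| < delta * 9.
We need delta * 9 <= 3/16, i.e. delta <= 3/16/9 = 1/48.
Since 1/48 < 1, this is tighter than 1; take delta = 1/48.
So delta = 1/48 works.

1/48


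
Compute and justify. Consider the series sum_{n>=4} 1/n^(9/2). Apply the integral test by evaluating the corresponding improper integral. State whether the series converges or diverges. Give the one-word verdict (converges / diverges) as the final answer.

Let f(x) = x^(-9/2). Then f is positive, continuous, and decreasing on [4, infinity), so the integral test applies.
Compute the improper integral int_{4}^infinity f(x) dx:
  antiderivative F(x) = -2/(7*x^(7/2)).
  As x -> infinity, F(x) -> 0 (since p = 9/2 > 1).
  So int = F(infinity) - F(4) = 0 - (-1/448) = 1/448.
  Finite, so by the integral test, the series converges.

converges


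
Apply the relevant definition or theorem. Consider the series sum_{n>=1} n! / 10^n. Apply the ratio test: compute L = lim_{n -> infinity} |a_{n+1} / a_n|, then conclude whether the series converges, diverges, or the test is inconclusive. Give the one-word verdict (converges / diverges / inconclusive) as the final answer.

Let a_n denote the general term. Form the ratio a_{n+1}/a_n and simplify:
a_{n+1}/a_n = n/10 + 1/10
Take the limit as n -> infinity: L = infinity.
Since L = infinity > 1 (or L = infinity), the ratio test implies the series diverges.

diverges


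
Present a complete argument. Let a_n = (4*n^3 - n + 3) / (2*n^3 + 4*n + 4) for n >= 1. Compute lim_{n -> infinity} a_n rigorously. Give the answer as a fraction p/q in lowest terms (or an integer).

Divide numerator and denominator by n^3, the highest power:
numerator / n^3 = 4 - 1/n^2 + 3/n^3
denominator / n^3 = 2 + 4/n^2 + 4/n^3
As n -> infinity, all terms of the form c/n^k (k >= 1) tend to 0.
So numerator / n^3 -> 4 and denominator / n^3 -> 2.
Therefore lim a_n = 2.

2


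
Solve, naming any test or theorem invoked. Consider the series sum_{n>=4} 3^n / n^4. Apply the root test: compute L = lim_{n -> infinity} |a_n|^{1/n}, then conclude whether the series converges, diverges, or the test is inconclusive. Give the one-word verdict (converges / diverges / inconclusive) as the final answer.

Let a_n denote the general term. Form |a_n|^(1/n) and simplify:
|a_n|^(1/n) = 3/n^(4/n)
Take the limit as n -> infinity: L = 3.
Since L = 3 > 1, the root test implies divergence.

diverges


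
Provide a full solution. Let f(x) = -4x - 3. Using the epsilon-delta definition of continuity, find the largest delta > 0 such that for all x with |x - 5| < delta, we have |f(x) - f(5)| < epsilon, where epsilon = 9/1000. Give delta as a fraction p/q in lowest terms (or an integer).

We compute f(5) = -4*(5) - 3 = -23.
|f(x) - f(5)| = |-4x - 3 - (-23)| = |-4(x - 5)| = 4|x - 5|.
We need 4|x - 5| < 9/1000, i.e. |x - 5| < 9/1000 / 4 = 9/4000.
So any delta <= 9/4000 works. Conversely, if delta > 9/4000, then x = 5 + 9/4000 satisfies |x - 5| = 9/4000 < delta but |f(x) - f(5)| = 4 * 9/4000 = 9/1000, which is not < 9/1000; so no larger delta works.
Hence the largest such delta is 9/4000.

9/4000


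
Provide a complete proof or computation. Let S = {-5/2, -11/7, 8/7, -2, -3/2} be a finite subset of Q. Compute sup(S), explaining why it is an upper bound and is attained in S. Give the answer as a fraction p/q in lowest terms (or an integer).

S is finite, so sup(S) = max(S).
Sorted decreasing:
8/7, -3/2, -11/7, -2, -5/2
The extremum is 8/7.
For every x in S, x <= 8/7. And 8/7 is in S, so it is attained.
Therefore sup(S) = 8/7.

8/7


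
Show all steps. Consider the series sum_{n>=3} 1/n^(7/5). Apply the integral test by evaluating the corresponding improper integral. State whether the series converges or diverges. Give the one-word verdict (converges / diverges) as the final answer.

Let f(x) = x^(-7/5). Then f is positive, continuous, and decreasing on [3, infinity), so the integral test applies.
Compute the improper integral int_{3}^infinity f(x) dx:
  antiderivative F(x) = -5/(2*x^(2/5)).
  As x -> infinity, F(x) -> 0 (since p = 7/5 > 1).
  So int = F(infinity) - F(3) = 0 - (-5*3^(3/5)/6) = 5*3^(3/5)/6.
  Finite, so by the integral test, the series converges.

converges


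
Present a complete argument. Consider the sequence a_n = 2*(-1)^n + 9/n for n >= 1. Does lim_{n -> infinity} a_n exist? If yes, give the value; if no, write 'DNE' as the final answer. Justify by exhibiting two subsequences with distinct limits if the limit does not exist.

Examine the behaviour of a_n along subsequences.
a_{2k} = 2 + 9/(2k) -> 2. a_{2k+1} = -2 + 9/(2k+1) -> -2.
Since these two subsequential limits are 2 and -2, distinct, the full sequence cannot converge (a convergent sequence has all subsequences tending to the same limit). So lim a_n does not exist.

DNE


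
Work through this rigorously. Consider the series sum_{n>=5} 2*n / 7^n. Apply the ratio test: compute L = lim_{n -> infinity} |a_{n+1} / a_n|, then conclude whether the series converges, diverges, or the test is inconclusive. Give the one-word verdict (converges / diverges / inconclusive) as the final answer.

Let a_n denote the general term. Form the ratio a_{n+1}/a_n and simplify:
a_{n+1}/a_n = (n + 1)/(7*n)
Take the limit as n -> infinity: L = 1/7.
Since L = 1/7 < 1, the ratio test implies the series converges.

converges


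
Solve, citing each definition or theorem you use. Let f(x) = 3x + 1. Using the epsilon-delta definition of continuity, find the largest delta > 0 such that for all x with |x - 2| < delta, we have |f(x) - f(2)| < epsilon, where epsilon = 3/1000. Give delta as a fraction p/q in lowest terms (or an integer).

We compute f(2) = 3*(2) + 1 = 7.
|f(x) - f(2)| = |3x + 1 - (7)| = |3(x - 2)| = 3|x - 2|.
We need 3|x - 2| < 3/1000, i.e. |x - 2| < 3/1000 / 3 = 1/1000.
So any delta <= 1/1000 works. Conversely, if delta > 1/1000, then x = 2 + 1/1000 satisfies |x - 2| = 1/1000 < delta but |f(x) - f(2)| = 3 * 1/1000 = 3/1000, which is not < 3/1000; so no larger delta works.
Hence the largest such delta is 1/1000.

1/1000


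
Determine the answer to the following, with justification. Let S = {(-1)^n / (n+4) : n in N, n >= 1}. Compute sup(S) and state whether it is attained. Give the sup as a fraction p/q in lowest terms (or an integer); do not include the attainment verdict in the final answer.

Analysis:
- Values: -1/5, 1/6, -1/7, 1/8, -1/9, ...
- Positive terms (even n): 1/(2+4), 1/(4+4), ... decreasing -> max = 1/6 (n=2).
- Negative terms (odd n): -1/(1+4), -1/(3+4), ... increasing -> min = -1/5 (n=1).
- So sup = 1/6 (attained at n=2); inf = -1/5 (attained at n=1).
Conclusion: sup(S) = 1/6, attained in S.

1/6


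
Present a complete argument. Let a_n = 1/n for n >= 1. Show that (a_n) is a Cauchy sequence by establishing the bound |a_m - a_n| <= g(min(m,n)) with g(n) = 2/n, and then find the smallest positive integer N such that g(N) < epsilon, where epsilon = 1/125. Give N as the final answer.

For any m, n >= 1, by the triangle inequality:
|a_m - a_n| = |1/m - 1/n| <= 1/m + 1/n <= 2/min(m,n).
So g(n) = 2/n bounds the Cauchy difference. Since g(n) -> 0, (a_n) is Cauchy.
Now solve g(N) < 1/125: 2/N < 1/125 <=> N > 2 / (1/125) = 250.
The smallest integer strictly greater than 250 is N = 251.
Check: g(251) = 2/251 = 2/251 < 1/125; g(250) = 1/125 >= 1/125. So N = 251.

251


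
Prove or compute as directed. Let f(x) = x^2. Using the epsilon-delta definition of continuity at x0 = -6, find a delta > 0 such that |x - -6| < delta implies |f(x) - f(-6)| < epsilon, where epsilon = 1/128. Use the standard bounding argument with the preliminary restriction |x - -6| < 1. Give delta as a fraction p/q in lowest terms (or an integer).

Factor: |x^2 - (-6)^2| = |x - -6| * |x + -6|.
Impose |x - -6| < 1 first. Then |x + -6| = |(x - -6) + 2*(-6)| <= |x - -6| + 2*|-6| < 1 + 12 = 13.
So |x^2 - (-6)^2| < delta * 13.
We need delta * 13 <= 1/128, i.e. delta <= 1/128/13 = 1/1664.
Since 1/1664 < 1, this is tighter than 1; take delta = 1/1664.
So delta = 1/1664 works.

1/1664


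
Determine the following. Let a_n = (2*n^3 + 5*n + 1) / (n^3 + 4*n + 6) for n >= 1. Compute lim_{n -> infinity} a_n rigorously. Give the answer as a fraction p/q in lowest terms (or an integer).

Divide numerator and denominator by n^3, the highest power:
numerator / n^3 = 2 + 5/n^2 + n^(-3)
denominator / n^3 = 1 + 4/n^2 + 6/n^3
As n -> infinity, all terms of the form c/n^k (k >= 1) tend to 0.
So numerator / n^3 -> 2 and denominator / n^3 -> 1.
Therefore lim a_n = 2.

2


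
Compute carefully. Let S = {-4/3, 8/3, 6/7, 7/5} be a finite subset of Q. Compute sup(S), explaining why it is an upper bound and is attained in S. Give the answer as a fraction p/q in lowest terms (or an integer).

S is finite, so sup(S) = max(S).
Sorted decreasing:
8/3, 7/5, 6/7, -4/3
The extremum is 8/3.
For every x in S, x <= 8/3. And 8/3 is in S, so it is attained.
Therefore sup(S) = 8/3.

8/3


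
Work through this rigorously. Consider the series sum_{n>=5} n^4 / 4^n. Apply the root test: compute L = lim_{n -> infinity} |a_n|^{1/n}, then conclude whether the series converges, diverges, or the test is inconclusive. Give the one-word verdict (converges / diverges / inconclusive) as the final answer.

Let a_n denote the general term. Form |a_n|^(1/n) and simplify:
|a_n|^(1/n) = n^(4/n)/4
Take the limit as n -> infinity: L = 1/4.
Since L = 1/4 < 1, the root test implies convergence.

converges


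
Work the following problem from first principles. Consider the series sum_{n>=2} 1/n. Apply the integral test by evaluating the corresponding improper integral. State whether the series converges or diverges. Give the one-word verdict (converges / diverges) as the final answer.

Let f(x) = 1/x. Then f is positive, continuous, and decreasing on [2, infinity), so the integral test applies.
Compute the improper integral int_{2}^infinity f(x) dx:
  antiderivative F(x) = log(x).
  As x -> infinity, log(x) -> infinity.
  So int = infinity - log(2) = infinity. By the integral test, the series diverges.

diverges


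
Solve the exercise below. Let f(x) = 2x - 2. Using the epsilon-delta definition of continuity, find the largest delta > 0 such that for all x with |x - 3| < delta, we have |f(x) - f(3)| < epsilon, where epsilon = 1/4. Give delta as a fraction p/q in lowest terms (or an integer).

We compute f(3) = 2*(3) - 2 = 4.
|f(x) - f(3)| = |2x - 2 - (4)| = |2(x - 3)| = 2|x - 3|.
We need 2|x - 3| < 1/4, i.e. |x - 3| < 1/4 / 2 = 1/8.
So any delta <= 1/8 works. Conversely, if delta > 1/8, then x = 3 + 1/8 satisfies |x - 3| = 1/8 < delta but |f(x) - f(3)| = 2 * 1/8 = 1/4, which is not < 1/4; so no larger delta works.
Hence the largest such delta is 1/8.

1/8


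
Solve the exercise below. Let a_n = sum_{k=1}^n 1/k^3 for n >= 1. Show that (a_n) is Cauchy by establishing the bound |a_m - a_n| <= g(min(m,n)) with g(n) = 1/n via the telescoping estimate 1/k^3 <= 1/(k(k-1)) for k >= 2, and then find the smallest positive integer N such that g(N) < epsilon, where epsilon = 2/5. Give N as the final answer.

For m > n >= 1: |a_m - a_n| = sum_{k=n+1}^m 1/k^3.
Use 1/k^3 <= 1/(k(k-1)) = 1/(k-1) - 1/k for k >= 2 (which holds since k^3 >= k^2 >= k(k-1) for k >= 2):
sum_{k=n+1}^m 1/k^3 <= sum_{k=n+1}^m (1/(k-1) - 1/k) = 1/n - 1/m <= 1/n.
By symmetry the same bound holds with n,m swapped, so |a_m - a_n| <= 1/min(m,n) = g(min(m,n)). Since g(n) -> 0, (a_n) is Cauchy.
Now solve g(N) < 2/5: 1/N < 2/5 <=> N > 1/(2/5) = 5/2.
The smallest integer strictly greater than 5/2 is N = 3.
Check: g(3) = 1/3 < 2/5; g(2) = 1/2 >= 2/5. So N = 3.

3


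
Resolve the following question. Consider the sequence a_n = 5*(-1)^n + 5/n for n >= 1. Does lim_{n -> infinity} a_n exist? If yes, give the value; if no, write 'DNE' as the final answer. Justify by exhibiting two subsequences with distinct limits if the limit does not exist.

Examine the behaviour of a_n along subsequences.
a_{2k} = 5 + 5/(2k) -> 5. a_{2k+1} = -5 + 5/(2k+1) -> -5.
Since these two subsequential limits are 5 and -5, distinct, the full sequence cannot converge (a convergent sequence has all subsequences tending to the same limit). So lim a_n does not exist.

DNE


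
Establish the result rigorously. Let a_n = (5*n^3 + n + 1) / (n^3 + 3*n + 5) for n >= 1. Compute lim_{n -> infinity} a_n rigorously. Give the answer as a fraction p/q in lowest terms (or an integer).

Divide numerator and denominator by n^3, the highest power:
numerator / n^3 = 5 + n^(-2) + n^(-3)
denominator / n^3 = 1 + 3/n^2 + 5/n^3
As n -> infinity, all terms of the form c/n^k (k >= 1) tend to 0.
So numerator / n^3 -> 5 and denominator / n^3 -> 1.
Therefore lim a_n = 5.

5


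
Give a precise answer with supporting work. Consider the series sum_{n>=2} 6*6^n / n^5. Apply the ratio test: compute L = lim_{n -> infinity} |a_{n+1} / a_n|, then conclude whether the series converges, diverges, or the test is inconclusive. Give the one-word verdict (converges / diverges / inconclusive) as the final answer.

Let a_n denote the general term. Form the ratio a_{n+1}/a_n and simplify:
a_{n+1}/a_n = 6*n^5/(n + 1)^5
Take the limit as n -> infinity: L = 6.
Since L = 6 > 1 (or L = infinity), the ratio test implies the series diverges.

diverges


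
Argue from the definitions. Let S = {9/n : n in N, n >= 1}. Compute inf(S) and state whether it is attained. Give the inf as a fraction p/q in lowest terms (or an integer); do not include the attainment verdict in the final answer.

Analysis:
- Values: 9, 9/2, 3, 9/4, ... strictly decreasing.
- The maximum is 9 (n=1); sup = 9 (attained).
- The set is bounded below by 0; 9/n -> 0 so 0 is the greatest lower bound.
- 0 is not in the set, so inf = 0 is not attained.
Conclusion: inf(S) = 0, not attained in S.

0


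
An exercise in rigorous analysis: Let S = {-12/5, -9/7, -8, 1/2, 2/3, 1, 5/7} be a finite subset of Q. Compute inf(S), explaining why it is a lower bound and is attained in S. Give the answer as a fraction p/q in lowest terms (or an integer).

S is finite, so inf(S) = min(S).
Sorted increasing:
-8, -12/5, -9/7, 1/2, 2/3, 5/7, 1
The extremum is -8.
For every x in S, x >= -8. And -8 is in S, so it is attained.
Therefore inf(S) = -8.

-8


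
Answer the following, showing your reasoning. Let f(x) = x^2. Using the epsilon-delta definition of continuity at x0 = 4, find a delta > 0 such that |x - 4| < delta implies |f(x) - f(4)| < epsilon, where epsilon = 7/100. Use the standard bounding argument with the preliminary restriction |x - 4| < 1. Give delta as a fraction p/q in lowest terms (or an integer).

Factor: |x^2 - (4)^2| = |x - 4| * |x + 4|.
Impose |x - 4| < 1 first. Then |x + 4| = |(x - 4) + 2*(4)| <= |x - 4| + 2*|4| < 1 + 8 = 9.
So |x^2 - (4)^2| < delta * 9.
We need delta * 9 <= 7/100, i.e. delta <= 7/100/9 = 7/900.
Since 7/900 < 1, this is tighter than 1; take delta = 7/900.
So delta = 7/900 works.

7/900


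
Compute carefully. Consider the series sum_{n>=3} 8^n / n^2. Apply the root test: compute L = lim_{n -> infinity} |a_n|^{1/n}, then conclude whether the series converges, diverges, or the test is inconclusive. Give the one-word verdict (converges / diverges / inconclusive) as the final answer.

Let a_n denote the general term. Form |a_n|^(1/n) and simplify:
|a_n|^(1/n) = 8/n^(2/n)
Take the limit as n -> infinity: L = 8.
Since L = 8 > 1, the root test implies divergence.

diverges


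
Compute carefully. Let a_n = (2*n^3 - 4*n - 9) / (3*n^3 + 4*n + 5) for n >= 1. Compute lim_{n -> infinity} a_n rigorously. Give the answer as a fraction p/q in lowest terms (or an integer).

Divide numerator and denominator by n^3, the highest power:
numerator / n^3 = 2 - 4/n^2 - 9/n^3
denominator / n^3 = 3 + 4/n^2 + 5/n^3
As n -> infinity, all terms of the form c/n^k (k >= 1) tend to 0.
So numerator / n^3 -> 2 and denominator / n^3 -> 3.
Therefore lim a_n = 2/3.

2/3


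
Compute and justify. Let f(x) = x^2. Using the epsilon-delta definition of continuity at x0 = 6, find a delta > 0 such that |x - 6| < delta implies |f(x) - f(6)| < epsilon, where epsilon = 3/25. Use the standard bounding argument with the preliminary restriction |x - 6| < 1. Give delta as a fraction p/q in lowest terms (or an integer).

Factor: |x^2 - (6)^2| = |x - 6| * |x + 6|.
Impose |x - 6| < 1 first. Then |x + 6| = |(x - 6) + 2*(6)| <= |x - 6| + 2*|6| < 1 + 12 = 13.
So |x^2 - (6)^2| < delta * 13.
We need delta * 13 <= 3/25, i.e. delta <= 3/25/13 = 3/325.
Since 3/325 < 1, this is tighter than 1; take delta = 3/325.
So delta = 3/325 works.

3/325


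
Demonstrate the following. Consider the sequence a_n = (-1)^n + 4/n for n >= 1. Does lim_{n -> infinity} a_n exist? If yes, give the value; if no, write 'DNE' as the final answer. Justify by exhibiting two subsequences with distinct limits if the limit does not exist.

Examine the behaviour of a_n along subsequences.
a_{2k} = 1 + 4/(2k) -> 1. a_{2k+1} = -1 + 4/(2k+1) -> -1.
Since these two subsequential limits are 1 and -1, distinct, the full sequence cannot converge (a convergent sequence has all subsequences tending to the same limit). So lim a_n does not exist.

DNE


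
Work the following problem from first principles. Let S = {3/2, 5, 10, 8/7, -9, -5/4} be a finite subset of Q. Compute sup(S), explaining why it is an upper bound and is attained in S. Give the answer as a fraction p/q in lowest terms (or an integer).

S is finite, so sup(S) = max(S).
Sorted decreasing:
10, 5, 3/2, 8/7, -5/4, -9
The extremum is 10.
For every x in S, x <= 10. And 10 is in S, so it is attained.
Therefore sup(S) = 10.

10


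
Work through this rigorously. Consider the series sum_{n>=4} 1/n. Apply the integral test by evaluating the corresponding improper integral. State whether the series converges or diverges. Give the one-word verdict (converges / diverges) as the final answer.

Let f(x) = 1/x. Then f is positive, continuous, and decreasing on [4, infinity), so the integral test applies.
Compute the improper integral int_{4}^infinity f(x) dx:
  antiderivative F(x) = log(x).
  As x -> infinity, log(x) -> infinity.
  So int = infinity - log(4) = infinity. By the integral test, the series diverges.

diverges


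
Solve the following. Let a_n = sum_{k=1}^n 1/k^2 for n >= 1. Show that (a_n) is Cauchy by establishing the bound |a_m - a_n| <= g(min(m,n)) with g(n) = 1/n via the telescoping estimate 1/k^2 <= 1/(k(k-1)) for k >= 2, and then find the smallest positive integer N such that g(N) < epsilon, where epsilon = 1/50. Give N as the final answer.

For m > n >= 1: |a_m - a_n| = sum_{k=n+1}^m 1/k^2.
Use 1/k^2 <= 1/(k(k-1)) = 1/(k-1) - 1/k for k >= 2:
sum_{k=n+1}^m 1/k^2 <= sum_{k=n+1}^m (1/(k-1) - 1/k) = 1/n - 1/m <= 1/n.
By symmetry the same bound holds with n,m swapped, so |a_m - a_n| <= 1/min(m,n) = g(min(m,n)). Since g(n) -> 0, (a_n) is Cauchy.
Now solve g(N) < 1/50: 1/N < 1/50 <=> N > 1/(1/50) = 50.
The smallest integer strictly greater than 50 is N = 51.
Check: g(51) = 1/51 < 1/50; g(50) = 1/50 >= 1/50. So N = 51.

51


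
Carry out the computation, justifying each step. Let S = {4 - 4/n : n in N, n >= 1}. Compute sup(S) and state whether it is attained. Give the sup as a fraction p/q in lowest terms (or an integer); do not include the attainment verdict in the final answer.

Analysis:
- Values: 0, 2, 8/3, 3, ... strictly increasing.
- Minimum is 0 (n=1); inf = 0 (attained).
- 4 - 4/n -> 4 from below; sup = 4, not attained.
Conclusion: sup(S) = 4, not attained in S.

4


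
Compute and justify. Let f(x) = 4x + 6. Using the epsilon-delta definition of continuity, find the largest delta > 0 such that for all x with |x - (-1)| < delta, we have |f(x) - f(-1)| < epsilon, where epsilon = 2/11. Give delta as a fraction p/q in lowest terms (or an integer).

We compute f(-1) = 4*(-1) + 6 = 2.
|f(x) - f(-1)| = |4x + 6 - (2)| = |4(x - (-1))| = 4|x - (-1)|.
We need 4|x - (-1)| < 2/11, i.e. |x - (-1)| < 2/11 / 4 = 1/22.
So any delta <= 1/22 works. Conversely, if delta > 1/22, then x = -1 + 1/22 satisfies |x - (-1)| = 1/22 < delta but |f(x) - f(-1)| = 4 * 1/22 = 2/11, which is not < 2/11; so no larger delta works.
Hence the largest such delta is 1/22.

1/22


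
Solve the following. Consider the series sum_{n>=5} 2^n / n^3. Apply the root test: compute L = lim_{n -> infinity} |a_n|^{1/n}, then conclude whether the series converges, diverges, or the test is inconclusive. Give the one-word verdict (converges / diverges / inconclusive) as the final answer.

Let a_n denote the general term. Form |a_n|^(1/n) and simplify:
|a_n|^(1/n) = 2/n^(3/n)
Take the limit as n -> infinity: L = 2.
Since L = 2 > 1, the root test implies divergence.

diverges


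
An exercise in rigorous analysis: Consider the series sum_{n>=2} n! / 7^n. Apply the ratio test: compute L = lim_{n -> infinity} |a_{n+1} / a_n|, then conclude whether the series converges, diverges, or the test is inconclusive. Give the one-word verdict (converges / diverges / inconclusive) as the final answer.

Let a_n denote the general term. Form the ratio a_{n+1}/a_n and simplify:
a_{n+1}/a_n = n/7 + 1/7
Take the limit as n -> infinity: L = infinity.
Since L = infinity > 1 (or L = infinity), the ratio test implies the series diverges.

diverges


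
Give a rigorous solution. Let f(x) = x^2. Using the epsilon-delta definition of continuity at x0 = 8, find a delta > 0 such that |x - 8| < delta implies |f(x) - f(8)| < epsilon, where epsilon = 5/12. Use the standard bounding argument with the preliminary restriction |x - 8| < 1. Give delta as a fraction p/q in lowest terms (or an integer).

Factor: |x^2 - (8)^2| = |x - 8| * |x + 8|.
Impose |x - 8| < 1 first. Then |x + 8| = |(x - 8) + 2*(8)| <= |x - 8| + 2*|8| < 1 + 16 = 17.
So |x^2 - (8)^2| < delta * 17.
We need delta * 17 <= 5/12, i.e. delta <= 5/12/17 = 5/204.
Since 5/204 < 1, this is tighter than 1; take delta = 5/204.
So delta = 5/204 works.

5/204


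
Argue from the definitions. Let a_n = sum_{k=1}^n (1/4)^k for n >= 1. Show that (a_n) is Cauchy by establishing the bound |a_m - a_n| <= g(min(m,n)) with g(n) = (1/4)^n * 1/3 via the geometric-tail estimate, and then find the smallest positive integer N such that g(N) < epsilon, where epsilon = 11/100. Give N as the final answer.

For m > n >= 1: |a_m - a_n| = sum_{k=n+1}^m (1/4)^k < sum_{k=n+1}^infinity (1/4)^k = (1/4)^(n+1) / (1 - 1/4) = (1/4)^n * (1/4) * (4/3) = (1/4)^n * 1/3.
So g(n) = (1/4)^n / 3. Since g(n) -> 0, (a_n) is Cauchy.
Now solve g(N) < 11/100: (1/4)^N / 3 < 11/100 <=> 4^N > 1 / (3 * 11/100) = 100/33.
Check powers of 4: 4^0 = 1 <= 100/33, 4^1 = 4 > 100/33.
So the smallest such N is 1. Check: g(1) = 1/(3 * 4) = 1/12 < 11/100.

1


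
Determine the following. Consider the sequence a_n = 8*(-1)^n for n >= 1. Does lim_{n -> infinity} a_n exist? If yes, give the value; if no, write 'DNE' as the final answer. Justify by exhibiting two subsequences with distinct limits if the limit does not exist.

Examine the behaviour of a_n along subsequences.
Even-n subsequence a_{2k} = 8 -> 8. Odd-n subsequence a_{2k+1} = -8 -> -8.
Since these two subsequential limits are 8 and -8, distinct, the full sequence cannot converge (a convergent sequence has all subsequences tending to the same limit). So lim a_n does not exist.

DNE


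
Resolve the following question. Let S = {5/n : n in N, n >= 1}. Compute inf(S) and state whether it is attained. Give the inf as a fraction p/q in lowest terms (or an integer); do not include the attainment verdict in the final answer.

Analysis:
- Values: 5, 5/2, 5/3, 5/4, ... strictly decreasing.
- The maximum is 5 (n=1); sup = 5 (attained).
- The set is bounded below by 0; 5/n -> 0 so 0 is the greatest lower bound.
- 0 is not in the set, so inf = 0 is not attained.
Conclusion: inf(S) = 0, not attained in S.

0


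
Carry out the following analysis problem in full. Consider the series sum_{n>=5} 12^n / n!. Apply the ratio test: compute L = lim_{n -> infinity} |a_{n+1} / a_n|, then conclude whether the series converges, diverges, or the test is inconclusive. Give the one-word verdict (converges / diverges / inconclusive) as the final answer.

Let a_n denote the general term. Form the ratio a_{n+1}/a_n and simplify:
a_{n+1}/a_n = 12/(n + 1)
Take the limit as n -> infinity: L = 0.
Since L = 0 < 1, the ratio test implies the series converges.

converges
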